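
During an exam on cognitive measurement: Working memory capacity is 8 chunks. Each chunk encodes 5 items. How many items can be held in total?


Total items = chunks * items_per_chunk
= 8 * 5
= 40


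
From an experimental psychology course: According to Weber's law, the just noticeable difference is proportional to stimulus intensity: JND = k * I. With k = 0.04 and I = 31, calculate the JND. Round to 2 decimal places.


JND = k * I
JND = 0.04 * 31
= 1.24


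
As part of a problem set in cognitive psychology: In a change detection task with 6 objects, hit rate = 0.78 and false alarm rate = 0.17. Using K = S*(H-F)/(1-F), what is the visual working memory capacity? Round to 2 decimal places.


K = S * (H - F) / (1 - F)
H - F = 0.61
1 - F = 0.83
K = 6 * 0.61 / 0.83
= 4.41


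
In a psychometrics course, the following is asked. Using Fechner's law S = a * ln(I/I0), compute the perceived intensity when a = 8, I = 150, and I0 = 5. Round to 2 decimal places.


S = 8 * ln(150/5)
I/I0 = 30.0
ln(30.0) = 3.4012
S = 8 * 3.4012
= 27.21


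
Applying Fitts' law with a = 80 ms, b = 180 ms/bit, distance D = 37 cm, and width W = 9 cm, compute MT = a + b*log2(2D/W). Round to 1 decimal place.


MT = 80 + 180 * log2(2*37/9)
2D/W = 8.222222
log2(8.222222) = 3.0395
MT = 80 + 180 * 3.0395
= 627.1 ms


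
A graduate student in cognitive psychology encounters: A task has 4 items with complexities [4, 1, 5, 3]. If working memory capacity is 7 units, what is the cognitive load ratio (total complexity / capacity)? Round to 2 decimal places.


Total complexity = 4 + 1 + 5 + 3 = 13
Load = total / capacity = 13 / 7
= 1.86


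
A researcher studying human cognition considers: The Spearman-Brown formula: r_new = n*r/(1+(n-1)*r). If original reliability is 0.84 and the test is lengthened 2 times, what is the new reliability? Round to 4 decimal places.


r_new = n*r / (1 + (n-1)*r)
Numerator = 2 * 0.84 = 1.68
Denominator = 1 + 1 * 0.84 = 1.84
r_new = 1.68 / 1.84
= 0.9130


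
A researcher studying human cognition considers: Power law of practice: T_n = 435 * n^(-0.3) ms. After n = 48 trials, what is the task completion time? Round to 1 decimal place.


T_n = 435 * 48^(-0.3)
48^(-0.3) = 0.31306
T_n = 435 * 0.31306
= 136.2 ms


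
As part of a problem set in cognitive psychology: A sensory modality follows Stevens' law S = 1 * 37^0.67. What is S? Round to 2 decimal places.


S = 1 * 37^0.67
37^0.67 = 11.2382
S = 1 * 11.2382
= 11.24


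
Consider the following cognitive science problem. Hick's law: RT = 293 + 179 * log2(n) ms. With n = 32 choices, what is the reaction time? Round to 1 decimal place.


RT = 293 + 179 * log2(32)
log2(32) = 5.0
RT = 293 + 179 * 5.0
= 293 + 895.0
= 1188.0 ms


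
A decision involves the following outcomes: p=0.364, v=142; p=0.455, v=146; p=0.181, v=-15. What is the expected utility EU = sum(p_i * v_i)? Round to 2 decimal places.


EU = sum(p_i * v_i)
0.364 * 142 = 51.688
0.455 * 146 = 66.43
0.181 * -15 = -2.715
EU = 51.688 + 66.43 + -2.715
= 115.40


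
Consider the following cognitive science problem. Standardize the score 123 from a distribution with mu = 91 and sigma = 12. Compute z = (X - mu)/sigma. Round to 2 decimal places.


z = (X - mu) / sigma
= (123 - 91) / 12
= 32 / 12
= 2.67


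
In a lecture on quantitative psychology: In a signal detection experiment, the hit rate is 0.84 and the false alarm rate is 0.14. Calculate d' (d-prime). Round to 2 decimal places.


d' = z(HR) - z(FAR)
z(0.84) = 0.9945
z(0.14) = -1.0803
d' = 0.9945 - -1.0803
= 2.07


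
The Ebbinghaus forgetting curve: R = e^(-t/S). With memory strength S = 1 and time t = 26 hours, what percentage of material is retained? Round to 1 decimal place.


R = e^(-t/S)
-t/S = -26/1 = -26.0
R = e^(-26.0) = 0.0
Percentage = 0.0 * 100
= 0.0


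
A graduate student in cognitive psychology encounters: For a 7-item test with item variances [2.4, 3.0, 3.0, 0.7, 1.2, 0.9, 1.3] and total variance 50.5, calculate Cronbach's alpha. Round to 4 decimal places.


alpha = (k/(k-1)) * (1 - sum(s_i^2)/s_total^2)
sum(item variances) = 12.5
k/(k-1) = 7/6 = 1.166667
1 - 12.5/50.5 = 1 - 0.247525 = 0.752475
alpha = 1.166667 * 0.752475
= 0.8779


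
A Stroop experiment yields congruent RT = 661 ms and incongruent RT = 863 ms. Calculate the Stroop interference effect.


Stroop effect = RT(incongruent) - RT(congruent)
= 863 - 661
= 202 ms


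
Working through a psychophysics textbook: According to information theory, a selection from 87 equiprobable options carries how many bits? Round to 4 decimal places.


H = log2(n)
H = log2(87)
= 6.4429


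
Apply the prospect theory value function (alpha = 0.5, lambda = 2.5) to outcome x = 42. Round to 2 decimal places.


Since x = 42 >= 0, use v(x) = x^0.5
42^0.5 = 6.4807
v(42) = 6.48


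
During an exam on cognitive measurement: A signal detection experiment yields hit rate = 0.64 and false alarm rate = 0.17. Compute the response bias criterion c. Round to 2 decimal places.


c = -0.5 * (z(HR) + z(FAR))
z(0.64) = 0.3585
z(0.17) = -0.9542
c = -0.5 * (0.3585 + -0.9542)
= -0.5 * -0.5957
= 0.30


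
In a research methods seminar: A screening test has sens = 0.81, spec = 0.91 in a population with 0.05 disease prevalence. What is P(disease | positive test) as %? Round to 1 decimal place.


PPV = (sens * prev) / (sens * prev + (1-spec) * (1-prev))
Numerator = 0.81 * 0.05 = 0.0405
P(positive and no disease) = (1 - spec) * (1 - prev) = (1 - 0.91) * (1 - 0.05) = 0.0855
Denominator = 0.0405 + 0.0855 = 0.126
PPV = 0.0405 / 0.126 = 0.321429
As percentage = 32.1


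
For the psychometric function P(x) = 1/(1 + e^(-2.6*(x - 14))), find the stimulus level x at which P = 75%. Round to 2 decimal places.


At P = 0.75: 0.75 = 1/(1 + e^(-k*(x-x0)))
Solving: e^(-k*(x-x0)) = 1/3
x = x0 + ln(3)/k
ln(3) = 1.0986
x = 14 + 1.0986/2.6
= 14 + 0.4225
= 14.42


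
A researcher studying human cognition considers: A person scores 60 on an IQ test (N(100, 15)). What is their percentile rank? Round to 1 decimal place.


z = (IQ - mean) / SD
z = (60 - 100) / 15 = -2.6667
Percentile = Phi(-2.6667) * 100
Phi(-2.6667) = 0.00383
= 0.4


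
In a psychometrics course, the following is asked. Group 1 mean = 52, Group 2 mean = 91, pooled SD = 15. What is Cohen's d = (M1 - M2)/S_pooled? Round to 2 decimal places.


Cohen's d = (M1 - M2) / S_pooled
= (52 - 91) / 15
= -39 / 15
= -2.60


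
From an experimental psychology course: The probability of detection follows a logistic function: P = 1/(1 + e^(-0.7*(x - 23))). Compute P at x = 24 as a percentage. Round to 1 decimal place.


P(x) = 1/(1 + e^(-0.7*(24 - 23)))
Exponent = -0.7 * 1 = -0.7
e^(-0.7) = 0.496585
P = 1/(1 + 0.496585) = 0.668188
Percentage = 66.8


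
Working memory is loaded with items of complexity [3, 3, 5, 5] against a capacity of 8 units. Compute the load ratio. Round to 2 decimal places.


Total complexity = 3 + 3 + 5 + 5 = 16
Load = total / capacity = 16 / 8
= 2.00


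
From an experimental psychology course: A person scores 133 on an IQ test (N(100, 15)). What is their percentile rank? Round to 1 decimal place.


z = (IQ - mean) / SD
z = (133 - 100) / 15 = 2.2
Percentile = Phi(2.2) * 100
Phi(2.2) = 0.986097
= 98.6


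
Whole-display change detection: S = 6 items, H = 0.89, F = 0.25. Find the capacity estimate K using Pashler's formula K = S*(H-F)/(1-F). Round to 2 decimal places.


K = S * (H - F) / (1 - F)
H - F = 0.64
1 - F = 0.75
K = 6 * 0.64 / 0.75
= 5.12


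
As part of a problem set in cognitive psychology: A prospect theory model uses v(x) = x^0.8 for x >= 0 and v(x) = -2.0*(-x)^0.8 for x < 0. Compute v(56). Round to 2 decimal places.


Since x = 56 >= 0, use v(x) = x^0.8
56^0.8 = 25.0352
v(56) = 25.04


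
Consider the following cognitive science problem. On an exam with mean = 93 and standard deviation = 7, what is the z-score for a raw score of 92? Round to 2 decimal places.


z = (X - mu) / sigma
= (92 - 93) / 7
= -1 / 7
= -0.14


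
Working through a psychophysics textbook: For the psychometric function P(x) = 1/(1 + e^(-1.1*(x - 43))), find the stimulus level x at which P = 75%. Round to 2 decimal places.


At P = 0.75: 0.75 = 1/(1 + e^(-k*(x-x0)))
Solving: e^(-k*(x-x0)) = 1/3
x = x0 + ln(3)/k
ln(3) = 1.0986
x = 43 + 1.0986/1.1
= 43 + 0.9987
= 44.00


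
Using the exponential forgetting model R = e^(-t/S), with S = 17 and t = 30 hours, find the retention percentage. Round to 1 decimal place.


R = e^(-t/S)
-t/S = -30/17 = -1.764706
R = e^(-1.764706) = 0.171237
Percentage = 0.171237 * 100
= 17.1


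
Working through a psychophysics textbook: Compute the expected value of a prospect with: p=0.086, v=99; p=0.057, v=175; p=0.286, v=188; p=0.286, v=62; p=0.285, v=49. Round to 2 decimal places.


EU = sum(p_i * v_i)
0.086 * 99 = 8.514
0.057 * 175 = 9.975
0.286 * 188 = 53.768
0.286 * 62 = 17.732
0.285 * 49 = 13.965
EU = 8.514 + 9.975 + 53.768 + 17.732 + 13.965
= 103.95


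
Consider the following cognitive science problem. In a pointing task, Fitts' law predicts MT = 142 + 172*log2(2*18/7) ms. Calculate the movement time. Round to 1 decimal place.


MT = 142 + 172 * log2(2*18/7)
2D/W = 5.142857
log2(5.142857) = 2.3626
MT = 142 + 172 * 2.3626
= 548.4 ms


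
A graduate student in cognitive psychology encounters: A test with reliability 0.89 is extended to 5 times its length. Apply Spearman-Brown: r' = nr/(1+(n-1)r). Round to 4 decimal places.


r_new = n*r / (1 + (n-1)*r)
Numerator = 5 * 0.89 = 4.45
Denominator = 1 + 4 * 0.89 = 4.56
r_new = 4.45 / 4.56
= 0.9759


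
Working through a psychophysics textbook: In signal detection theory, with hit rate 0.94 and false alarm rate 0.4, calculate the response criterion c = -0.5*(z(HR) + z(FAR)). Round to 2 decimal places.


c = -0.5 * (z(HR) + z(FAR))
z(0.94) = 1.5548
z(0.4) = -0.2533
c = -0.5 * (1.5548 + -0.2533)
= -0.5 * 1.3015
= -0.65


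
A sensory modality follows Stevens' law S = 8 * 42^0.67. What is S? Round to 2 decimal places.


S = 8 * 42^0.67
42^0.67 = 12.2342
S = 8 * 12.2342
= 97.87


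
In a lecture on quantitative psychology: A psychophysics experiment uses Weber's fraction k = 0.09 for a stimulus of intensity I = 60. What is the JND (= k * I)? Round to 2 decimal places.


JND = k * I
JND = 0.09 * 60
= 5.40


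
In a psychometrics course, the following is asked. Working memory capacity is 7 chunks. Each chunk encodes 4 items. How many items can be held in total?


Total items = chunks * items_per_chunk
= 7 * 4
= 28


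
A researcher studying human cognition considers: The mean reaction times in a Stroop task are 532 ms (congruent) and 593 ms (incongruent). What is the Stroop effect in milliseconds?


Stroop effect = RT(incongruent) - RT(congruent)
= 593 - 532
= 61 ms


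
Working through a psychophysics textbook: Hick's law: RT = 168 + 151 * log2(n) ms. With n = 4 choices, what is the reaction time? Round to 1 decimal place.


RT = 168 + 151 * log2(4)
log2(4) = 2.0
RT = 168 + 151 * 2.0
= 168 + 302.0
= 470.0 ms


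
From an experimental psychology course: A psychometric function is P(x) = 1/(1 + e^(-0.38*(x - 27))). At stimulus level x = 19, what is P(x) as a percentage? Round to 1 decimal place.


P(x) = 1/(1 + e^(-0.38*(19 - 27)))
Exponent = -0.38 * -8 = 3.04
e^(3.04) = 20.905243
P = 1/(1 + 20.905243) = 0.045651
Percentage = 4.6


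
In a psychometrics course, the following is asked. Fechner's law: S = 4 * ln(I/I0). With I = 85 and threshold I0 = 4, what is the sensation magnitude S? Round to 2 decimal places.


S = 4 * ln(85/4)
I/I0 = 21.25
ln(21.25) = 3.0564
S = 4 * 3.0564
= 12.23


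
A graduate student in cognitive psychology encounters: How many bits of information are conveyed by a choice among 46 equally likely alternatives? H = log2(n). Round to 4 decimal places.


H = log2(n)
H = log2(46)
= 5.5236


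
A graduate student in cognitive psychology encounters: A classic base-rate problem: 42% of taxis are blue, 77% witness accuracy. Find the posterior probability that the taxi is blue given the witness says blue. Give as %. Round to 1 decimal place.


P(blue | says blue) = P(says blue | blue)*P(blue) / [P(says blue | blue)*P(blue) + P(says blue | not blue)*P(not blue)]
Numerator = 0.77 * 0.42 = 0.3234
False identification = 0.23 * 0.58 = 0.1334
P = 0.3234 / (0.3234 + 0.1334)
= 0.3234 / 0.4568
As percentage = 70.8


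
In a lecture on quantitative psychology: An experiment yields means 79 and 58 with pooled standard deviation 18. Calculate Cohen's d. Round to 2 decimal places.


Cohen's d = (M1 - M2) / S_pooled
= (79 - 58) / 18
= 21 / 18
= 1.17


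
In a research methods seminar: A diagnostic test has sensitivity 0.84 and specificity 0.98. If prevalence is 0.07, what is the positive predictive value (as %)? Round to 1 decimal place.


PPV = (sens * prev) / (sens * prev + (1-spec) * (1-prev))
Numerator = 0.84 * 0.07 = 0.0588
P(positive and no disease) = (1 - spec) * (1 - prev) = (1 - 0.98) * (1 - 0.07) = 0.0186
Denominator = 0.0588 + 0.0186 = 0.0774
PPV = 0.0588 / 0.0774 = 0.75969
As percentage = 76.0


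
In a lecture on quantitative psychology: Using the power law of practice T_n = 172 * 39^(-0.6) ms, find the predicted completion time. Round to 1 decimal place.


T_n = 172 * 39^(-0.6)
39^(-0.6) = 0.11101
T_n = 172 * 0.11101
= 19.1 ms


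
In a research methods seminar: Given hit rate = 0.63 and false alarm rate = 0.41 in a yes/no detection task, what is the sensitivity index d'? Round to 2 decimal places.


d' = z(HR) - z(FAR)
z(0.63) = 0.3319
z(0.41) = -0.2275
d' = 0.3319 - -0.2275
= 0.56


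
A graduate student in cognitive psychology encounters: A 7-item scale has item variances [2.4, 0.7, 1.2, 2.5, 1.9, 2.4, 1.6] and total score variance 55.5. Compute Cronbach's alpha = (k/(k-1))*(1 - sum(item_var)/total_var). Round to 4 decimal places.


alpha = (k/(k-1)) * (1 - sum(s_i^2)/s_total^2)
sum(item variances) = 12.7
k/(k-1) = 7/6 = 1.166667
1 - 12.7/55.5 = 1 - 0.228829 = 0.771171
alpha = 1.166667 * 0.771171
= 0.8997


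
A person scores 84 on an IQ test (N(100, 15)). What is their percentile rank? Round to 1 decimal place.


z = (IQ - mean) / SD
z = (84 - 100) / 15 = -1.0667
Percentile = Phi(-1.0667) * 100
Phi(-1.0667) = 0.143054
= 14.3


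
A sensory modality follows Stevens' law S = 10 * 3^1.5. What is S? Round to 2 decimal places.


S = 10 * 3^1.5
3^1.5 = 5.1962
S = 10 * 5.1962
= 51.96


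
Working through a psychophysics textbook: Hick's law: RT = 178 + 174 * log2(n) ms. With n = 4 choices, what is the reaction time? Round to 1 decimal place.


RT = 178 + 174 * log2(4)
log2(4) = 2.0
RT = 178 + 174 * 2.0
= 178 + 348.0
= 526.0 ms


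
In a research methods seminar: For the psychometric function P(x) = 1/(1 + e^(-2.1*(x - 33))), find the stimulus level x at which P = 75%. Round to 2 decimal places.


At P = 0.75: 0.75 = 1/(1 + e^(-k*(x-x0)))
Solving: e^(-k*(x-x0)) = 1/3
x = x0 + ln(3)/k
ln(3) = 1.0986
x = 33 + 1.0986/2.1
= 33 + 0.5231
= 33.52


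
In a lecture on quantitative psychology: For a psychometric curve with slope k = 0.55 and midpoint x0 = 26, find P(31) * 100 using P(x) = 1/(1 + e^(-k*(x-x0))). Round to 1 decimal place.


P(x) = 1/(1 + e^(-0.55*(31 - 26)))
Exponent = -0.55 * 5 = -2.75
e^(-2.75) = 0.063928
P = 1/(1 + 0.063928) = 0.939913
Percentage = 94.0


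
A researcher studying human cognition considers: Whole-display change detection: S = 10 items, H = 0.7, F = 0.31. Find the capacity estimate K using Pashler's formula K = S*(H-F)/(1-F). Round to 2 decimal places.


K = S * (H - F) / (1 - F)
H - F = 0.39
1 - F = 0.69
K = 10 * 0.39 / 0.69
= 5.65


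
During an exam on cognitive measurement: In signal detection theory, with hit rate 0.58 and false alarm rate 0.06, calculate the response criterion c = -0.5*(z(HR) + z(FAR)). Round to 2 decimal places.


c = -0.5 * (z(HR) + z(FAR))
z(0.58) = 0.2019
z(0.06) = -1.5548
c = -0.5 * (0.2019 + -1.5548)
= -0.5 * -1.3529
= 0.68


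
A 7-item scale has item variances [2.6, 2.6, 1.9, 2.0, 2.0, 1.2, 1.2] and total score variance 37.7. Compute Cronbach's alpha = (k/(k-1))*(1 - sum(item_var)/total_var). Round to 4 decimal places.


alpha = (k/(k-1)) * (1 - sum(s_i^2)/s_total^2)
sum(item variances) = 13.5
k/(k-1) = 7/6 = 1.166667
1 - 13.5/37.7 = 1 - 0.35809 = 0.64191
alpha = 1.166667 * 0.64191
= 0.7489


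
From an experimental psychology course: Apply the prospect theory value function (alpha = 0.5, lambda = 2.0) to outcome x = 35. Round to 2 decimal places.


Since x = 35 >= 0, use v(x) = x^0.5
35^0.5 = 5.9161
v(35) = 5.92


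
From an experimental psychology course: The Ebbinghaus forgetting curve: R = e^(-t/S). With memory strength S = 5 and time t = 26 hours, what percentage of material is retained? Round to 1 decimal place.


R = e^(-t/S)
-t/S = -26/5 = -5.2
R = e^(-5.2) = 0.005517
Percentage = 0.005517 * 100
= 0.6


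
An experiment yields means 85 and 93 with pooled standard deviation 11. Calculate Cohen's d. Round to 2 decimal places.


Cohen's d = (M1 - M2) / S_pooled
= (85 - 93) / 11
= -8 / 11
= -0.73


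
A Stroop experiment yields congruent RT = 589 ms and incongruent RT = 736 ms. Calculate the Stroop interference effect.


Stroop effect = RT(incongruent) - RT(congruent)
= 736 - 589
= 147 ms


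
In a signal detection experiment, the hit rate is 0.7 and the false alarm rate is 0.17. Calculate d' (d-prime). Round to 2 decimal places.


d' = z(HR) - z(FAR)
z(0.7) = 0.5244
z(0.17) = -0.9542
d' = 0.5244 - -0.9542
= 1.48


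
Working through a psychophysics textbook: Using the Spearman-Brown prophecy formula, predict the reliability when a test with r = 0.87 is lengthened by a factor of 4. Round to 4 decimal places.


r_new = n*r / (1 + (n-1)*r)
Numerator = 4 * 0.87 = 3.48
Denominator = 1 + 3 * 0.87 = 3.61
r_new = 3.48 / 3.61
= 0.9640


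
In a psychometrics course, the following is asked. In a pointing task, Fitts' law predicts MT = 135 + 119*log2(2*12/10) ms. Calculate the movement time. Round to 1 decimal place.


MT = 135 + 119 * log2(2*12/10)
2D/W = 2.4
log2(2.4) = 1.263
MT = 135 + 119 * 1.263
= 285.3 ms


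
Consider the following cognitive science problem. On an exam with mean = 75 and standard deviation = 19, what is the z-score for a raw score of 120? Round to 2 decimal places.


z = (X - mu) / sigma
= (120 - 75) / 19
= 45 / 19
= 2.37


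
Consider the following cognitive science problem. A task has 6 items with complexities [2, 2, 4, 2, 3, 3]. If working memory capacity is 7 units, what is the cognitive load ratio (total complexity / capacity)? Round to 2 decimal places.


Total complexity = 2 + 2 + 4 + 2 + 3 + 3 = 16
Load = total / capacity = 16 / 7
= 2.29


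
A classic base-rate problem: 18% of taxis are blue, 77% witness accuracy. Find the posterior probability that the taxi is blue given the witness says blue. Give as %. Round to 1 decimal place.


P(blue | says blue) = P(says blue | blue)*P(blue) / [P(says blue | blue)*P(blue) + P(says blue | not blue)*P(not blue)]
Numerator = 0.77 * 0.18 = 0.1386
False identification = 0.23 * 0.82 = 0.1886
P = 0.1386 / (0.1386 + 0.1886)
= 0.1386 / 0.3272
As percentage = 42.4


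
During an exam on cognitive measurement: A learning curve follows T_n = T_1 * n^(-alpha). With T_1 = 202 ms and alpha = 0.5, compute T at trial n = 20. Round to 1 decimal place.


T_n = 202 * 20^(-0.5)
20^(-0.5) = 0.223607
T_n = 202 * 0.223607
= 45.2 ms


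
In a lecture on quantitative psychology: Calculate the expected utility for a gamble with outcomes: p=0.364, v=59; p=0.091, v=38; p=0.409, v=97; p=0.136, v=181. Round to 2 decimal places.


EU = sum(p_i * v_i)
0.364 * 59 = 21.476
0.091 * 38 = 3.458
0.409 * 97 = 39.673
0.136 * 181 = 24.616
EU = 21.476 + 3.458 + 39.673 + 24.616
= 89.22


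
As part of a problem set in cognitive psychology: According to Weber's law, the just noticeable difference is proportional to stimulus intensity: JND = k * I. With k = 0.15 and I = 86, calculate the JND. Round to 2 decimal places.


JND = k * I
JND = 0.15 * 86
= 12.90


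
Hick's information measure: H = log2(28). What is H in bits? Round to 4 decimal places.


H = log2(n)
H = log2(28)
= 4.8074


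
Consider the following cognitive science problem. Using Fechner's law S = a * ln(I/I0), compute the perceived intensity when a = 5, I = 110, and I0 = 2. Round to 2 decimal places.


S = 5 * ln(110/2)
I/I0 = 55.0
ln(55.0) = 4.0073
S = 5 * 4.0073
= 20.04


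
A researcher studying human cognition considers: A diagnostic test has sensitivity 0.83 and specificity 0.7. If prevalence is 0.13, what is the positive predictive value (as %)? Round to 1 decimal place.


PPV = (sens * prev) / (sens * prev + (1-spec) * (1-prev))
Numerator = 0.83 * 0.13 = 0.1079
P(positive and no disease) = (1 - spec) * (1 - prev) = (1 - 0.7) * (1 - 0.13) = 0.261
Denominator = 0.1079 + 0.261 = 0.3689
PPV = 0.1079 / 0.3689 = 0.292491
As percentage = 29.2


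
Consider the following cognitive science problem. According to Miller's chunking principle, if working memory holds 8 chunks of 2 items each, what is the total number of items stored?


Total items = chunks * items_per_chunk
= 8 * 2
= 16


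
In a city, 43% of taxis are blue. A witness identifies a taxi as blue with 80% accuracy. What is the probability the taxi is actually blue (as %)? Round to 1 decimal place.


P(blue | says blue) = P(says blue | blue)*P(blue) / [P(says blue | blue)*P(blue) + P(says blue | not blue)*P(not blue)]
Numerator = 0.8 * 0.43 = 0.344
False identification = 0.2 * 0.57 = 0.114
P = 0.344 / (0.344 + 0.114)
= 0.344 / 0.458
As percentage = 75.1


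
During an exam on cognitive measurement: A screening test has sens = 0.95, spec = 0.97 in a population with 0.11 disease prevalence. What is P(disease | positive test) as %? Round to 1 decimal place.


PPV = (sens * prev) / (sens * prev + (1-spec) * (1-prev))
Numerator = 0.95 * 0.11 = 0.1045
P(positive and no disease) = (1 - spec) * (1 - prev) = (1 - 0.97) * (1 - 0.11) = 0.0267
Denominator = 0.1045 + 0.0267 = 0.1312
PPV = 0.1045 / 0.1312 = 0.796494
As percentage = 79.6


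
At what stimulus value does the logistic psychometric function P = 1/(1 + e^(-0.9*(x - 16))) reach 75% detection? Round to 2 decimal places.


At P = 0.75: 0.75 = 1/(1 + e^(-k*(x-x0)))
Solving: e^(-k*(x-x0)) = 1/3
x = x0 + ln(3)/k
ln(3) = 1.0986
x = 16 + 1.0986/0.9
= 16 + 1.2207
= 17.22


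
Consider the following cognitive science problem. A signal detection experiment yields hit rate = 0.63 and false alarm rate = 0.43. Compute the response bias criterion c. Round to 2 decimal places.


c = -0.5 * (z(HR) + z(FAR))
z(0.63) = 0.3319
z(0.43) = -0.1764
c = -0.5 * (0.3319 + -0.1764)
= -0.5 * 0.1555
= -0.08


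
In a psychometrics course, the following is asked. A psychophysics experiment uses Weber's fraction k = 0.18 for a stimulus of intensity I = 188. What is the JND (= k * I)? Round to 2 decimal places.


JND = k * I
JND = 0.18 * 188
= 33.84


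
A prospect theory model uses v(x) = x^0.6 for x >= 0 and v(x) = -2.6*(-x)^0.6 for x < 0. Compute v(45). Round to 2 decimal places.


Since x = 45 >= 0, use v(x) = x^0.6
45^0.6 = 9.8158
v(45) = 9.82


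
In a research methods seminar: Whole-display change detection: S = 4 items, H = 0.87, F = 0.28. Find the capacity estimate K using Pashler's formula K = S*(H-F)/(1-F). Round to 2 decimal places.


K = S * (H - F) / (1 - F)
H - F = 0.59
1 - F = 0.72
K = 4 * 0.59 / 0.72
= 3.28


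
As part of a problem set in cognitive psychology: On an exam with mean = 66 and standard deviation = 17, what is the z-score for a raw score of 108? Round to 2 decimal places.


z = (X - mu) / sigma
= (108 - 66) / 17
= 42 / 17
= 2.47


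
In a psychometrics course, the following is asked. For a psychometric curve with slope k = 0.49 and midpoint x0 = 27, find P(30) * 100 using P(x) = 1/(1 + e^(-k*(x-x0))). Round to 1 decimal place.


P(x) = 1/(1 + e^(-0.49*(30 - 27)))
Exponent = -0.49 * 3 = -1.47
e^(-1.47) = 0.229925
P = 1/(1 + 0.229925) = 0.813058
Percentage = 81.3


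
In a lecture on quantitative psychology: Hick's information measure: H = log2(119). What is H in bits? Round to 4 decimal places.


H = log2(n)
H = log2(119)
= 6.8948


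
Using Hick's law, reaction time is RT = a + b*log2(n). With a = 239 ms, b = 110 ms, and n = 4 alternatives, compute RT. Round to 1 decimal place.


RT = 239 + 110 * log2(4)
log2(4) = 2.0
RT = 239 + 110 * 2.0
= 239 + 220.0
= 459.0 ms


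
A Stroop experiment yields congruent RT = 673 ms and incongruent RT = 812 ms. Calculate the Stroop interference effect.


Stroop effect = RT(incongruent) - RT(congruent)
= 812 - 673
= 139 ms


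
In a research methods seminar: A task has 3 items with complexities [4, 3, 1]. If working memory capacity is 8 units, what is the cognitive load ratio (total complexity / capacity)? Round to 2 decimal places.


Total complexity = 4 + 3 + 1 = 8
Load = total / capacity = 8 / 8
= 1.00


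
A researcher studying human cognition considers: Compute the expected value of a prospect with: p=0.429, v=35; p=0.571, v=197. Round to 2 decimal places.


EU = sum(p_i * v_i)
0.429 * 35 = 15.015
0.571 * 197 = 112.487
EU = 15.015 + 112.487
= 127.50


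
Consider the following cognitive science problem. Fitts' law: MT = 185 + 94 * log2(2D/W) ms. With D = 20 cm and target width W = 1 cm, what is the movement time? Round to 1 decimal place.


MT = 185 + 94 * log2(2*20/1)
2D/W = 40.0
log2(40.0) = 5.3219
MT = 185 + 94 * 5.3219
= 685.3 ms


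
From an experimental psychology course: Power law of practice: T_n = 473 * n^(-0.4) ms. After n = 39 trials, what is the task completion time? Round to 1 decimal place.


T_n = 473 * 39^(-0.4)
39^(-0.4) = 0.23098
T_n = 473 * 0.23098
= 109.3 ms


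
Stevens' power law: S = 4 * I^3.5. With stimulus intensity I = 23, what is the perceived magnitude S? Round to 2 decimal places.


S = 4 * 23^3.5
23^3.5 = 58350.8821
S = 4 * 58350.8821
= 233403.53


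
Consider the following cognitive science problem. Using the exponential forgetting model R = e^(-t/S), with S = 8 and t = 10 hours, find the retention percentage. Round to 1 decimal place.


R = e^(-t/S)
-t/S = -10/8 = -1.25
R = e^(-1.25) = 0.286505
Percentage = 0.286505 * 100
= 28.7


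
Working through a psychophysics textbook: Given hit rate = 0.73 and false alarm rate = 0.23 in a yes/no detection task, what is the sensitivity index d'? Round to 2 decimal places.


d' = z(HR) - z(FAR)
z(0.73) = 0.6128
z(0.23) = -0.7388
d' = 0.6128 - -0.7388
= 1.35


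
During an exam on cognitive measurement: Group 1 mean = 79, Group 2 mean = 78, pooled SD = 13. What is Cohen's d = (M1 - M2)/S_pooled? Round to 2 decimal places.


Cohen's d = (M1 - M2) / S_pooled
= (79 - 78) / 13
= 1 / 13
= 0.08


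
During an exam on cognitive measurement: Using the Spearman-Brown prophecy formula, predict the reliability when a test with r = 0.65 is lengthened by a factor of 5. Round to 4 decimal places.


r_new = n*r / (1 + (n-1)*r)
Numerator = 5 * 0.65 = 3.25
Denominator = 1 + 4 * 0.65 = 3.6
r_new = 3.25 / 3.6
= 0.9028


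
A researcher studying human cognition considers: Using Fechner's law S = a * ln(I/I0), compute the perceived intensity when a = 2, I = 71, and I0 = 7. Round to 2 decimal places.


S = 2 * ln(71/7)
I/I0 = 10.142857
ln(10.142857) = 2.3168
S = 2 * 2.3168
= 4.63


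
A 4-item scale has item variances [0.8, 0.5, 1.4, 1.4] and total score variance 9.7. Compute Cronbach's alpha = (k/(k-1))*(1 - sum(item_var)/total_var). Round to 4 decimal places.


alpha = (k/(k-1)) * (1 - sum(s_i^2)/s_total^2)
sum(item variances) = 4.1
k/(k-1) = 4/3 = 1.333333
1 - 4.1/9.7 = 1 - 0.42268 = 0.57732
alpha = 1.333333 * 0.57732
= 0.7698


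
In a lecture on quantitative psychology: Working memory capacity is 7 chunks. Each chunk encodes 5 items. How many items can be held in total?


Total items = chunks * items_per_chunk
= 7 * 5
= 35


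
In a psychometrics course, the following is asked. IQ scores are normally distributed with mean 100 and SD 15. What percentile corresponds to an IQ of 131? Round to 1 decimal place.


z = (IQ - mean) / SD
z = (131 - 100) / 15 = 2.0667
Percentile = Phi(2.0667) * 100
Phi(2.0667) = 0.980619
= 98.1


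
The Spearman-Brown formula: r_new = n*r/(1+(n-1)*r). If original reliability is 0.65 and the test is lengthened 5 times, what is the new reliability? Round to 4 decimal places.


r_new = n*r / (1 + (n-1)*r)
Numerator = 5 * 0.65 = 3.25
Denominator = 1 + 4 * 0.65 = 3.6
r_new = 3.25 / 3.6
= 0.9028


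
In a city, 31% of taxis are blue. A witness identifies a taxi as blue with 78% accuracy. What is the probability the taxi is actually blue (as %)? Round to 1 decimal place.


P(blue | says blue) = P(says blue | blue)*P(blue) / [P(says blue | blue)*P(blue) + P(says blue | not blue)*P(not blue)]
Numerator = 0.78 * 0.31 = 0.2418
False identification = 0.22 * 0.69 = 0.1518
P = 0.2418 / (0.2418 + 0.1518)
= 0.2418 / 0.3936
As percentage = 61.4


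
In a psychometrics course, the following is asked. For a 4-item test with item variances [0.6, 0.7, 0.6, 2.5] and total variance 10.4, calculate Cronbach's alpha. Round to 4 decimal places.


alpha = (k/(k-1)) * (1 - sum(s_i^2)/s_total^2)
sum(item variances) = 4.4
k/(k-1) = 4/3 = 1.333333
1 - 4.4/10.4 = 1 - 0.423077 = 0.576923
alpha = 1.333333 * 0.576923
= 0.7692


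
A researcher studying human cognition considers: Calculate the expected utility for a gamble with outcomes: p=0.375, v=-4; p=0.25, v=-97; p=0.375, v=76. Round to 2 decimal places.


EU = sum(p_i * v_i)
0.375 * -4 = -1.5
0.25 * -97 = -24.25
0.375 * 76 = 28.5
EU = -1.5 + -24.25 + 28.5
= 2.75


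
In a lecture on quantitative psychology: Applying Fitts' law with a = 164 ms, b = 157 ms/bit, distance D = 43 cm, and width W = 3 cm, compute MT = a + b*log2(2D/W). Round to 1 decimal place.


MT = 164 + 157 * log2(2*43/3)
2D/W = 28.666667
log2(28.666667) = 4.8413
MT = 164 + 157 * 4.8413
= 924.1 ms


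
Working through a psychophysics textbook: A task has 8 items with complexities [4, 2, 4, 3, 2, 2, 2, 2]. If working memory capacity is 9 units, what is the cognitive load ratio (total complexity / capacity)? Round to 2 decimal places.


Total complexity = 4 + 2 + 4 + 3 + 2 + 2 + 2 + 2 = 21
Load = total / capacity = 21 / 9
= 2.33


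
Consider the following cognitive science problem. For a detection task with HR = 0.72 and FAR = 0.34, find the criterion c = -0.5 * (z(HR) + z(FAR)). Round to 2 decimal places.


c = -0.5 * (z(HR) + z(FAR))
z(0.72) = 0.5828
z(0.34) = -0.4125
c = -0.5 * (0.5828 + -0.4125)
= -0.5 * 0.1703
= -0.09


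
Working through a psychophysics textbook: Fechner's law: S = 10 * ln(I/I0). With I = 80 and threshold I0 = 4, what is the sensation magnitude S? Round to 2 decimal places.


S = 10 * ln(80/4)
I/I0 = 20.0
ln(20.0) = 2.9957
S = 10 * 2.9957
= 29.96


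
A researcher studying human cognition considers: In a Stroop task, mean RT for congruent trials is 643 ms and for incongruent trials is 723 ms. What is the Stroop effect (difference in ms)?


Stroop effect = RT(incongruent) - RT(congruent)
= 723 - 643
= 80 ms


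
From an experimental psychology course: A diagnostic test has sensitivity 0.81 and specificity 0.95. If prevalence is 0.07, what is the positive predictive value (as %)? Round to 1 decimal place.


PPV = (sens * prev) / (sens * prev + (1-spec) * (1-prev))
Numerator = 0.81 * 0.07 = 0.0567
P(positive and no disease) = (1 - spec) * (1 - prev) = (1 - 0.95) * (1 - 0.07) = 0.0465
Denominator = 0.0567 + 0.0465 = 0.1032
PPV = 0.0567 / 0.1032 = 0.549419
As percentage = 54.9


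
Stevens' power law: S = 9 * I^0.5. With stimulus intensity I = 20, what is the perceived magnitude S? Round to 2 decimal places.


S = 9 * 20^0.5
20^0.5 = 4.4721
S = 9 * 4.4721
= 40.25


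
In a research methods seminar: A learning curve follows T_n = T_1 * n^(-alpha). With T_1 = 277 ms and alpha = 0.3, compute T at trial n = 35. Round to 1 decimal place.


T_n = 277 * 35^(-0.3)
35^(-0.3) = 0.344175
T_n = 277 * 0.344175
= 95.3 ms


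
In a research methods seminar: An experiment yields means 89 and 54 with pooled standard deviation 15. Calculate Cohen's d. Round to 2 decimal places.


Cohen's d = (M1 - M2) / S_pooled
= (89 - 54) / 15
= 35 / 15
= 2.33


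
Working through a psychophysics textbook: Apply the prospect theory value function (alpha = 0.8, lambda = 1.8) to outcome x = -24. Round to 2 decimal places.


Since x = -24 < 0, use v(x) = -lambda*(-x)^alpha
(-x) = 24
24^0.8 = 12.7107
v(-24) = -1.8 * 12.7107
= -22.88


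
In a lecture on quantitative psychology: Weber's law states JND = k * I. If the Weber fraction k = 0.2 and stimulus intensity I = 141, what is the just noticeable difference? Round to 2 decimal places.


JND = k * I
JND = 0.2 * 141
= 28.20


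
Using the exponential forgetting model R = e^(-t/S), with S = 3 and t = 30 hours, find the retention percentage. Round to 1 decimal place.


R = e^(-t/S)
-t/S = -30/3 = -10.0
R = e^(-10.0) = 4.5e-05
Percentage = 4.5e-05 * 100
= 0.0


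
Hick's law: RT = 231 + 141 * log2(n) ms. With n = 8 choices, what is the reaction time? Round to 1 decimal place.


RT = 231 + 141 * log2(8)
log2(8) = 3.0
RT = 231 + 141 * 3.0
= 231 + 423.0
= 654.0 ms


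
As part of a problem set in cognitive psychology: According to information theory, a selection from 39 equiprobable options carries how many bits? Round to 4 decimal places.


H = log2(n)
H = log2(39)
= 5.2854


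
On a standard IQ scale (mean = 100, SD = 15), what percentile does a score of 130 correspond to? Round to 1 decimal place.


z = (IQ - mean) / SD
z = (130 - 100) / 15 = 2.0
Percentile = Phi(2.0) * 100
Phi(2.0) = 0.97725
= 97.7


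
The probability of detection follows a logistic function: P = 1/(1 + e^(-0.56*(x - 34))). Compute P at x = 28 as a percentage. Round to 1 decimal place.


P(x) = 1/(1 + e^(-0.56*(28 - 34)))
Exponent = -0.56 * -6 = 3.36
e^(3.36) = 28.789191
P = 1/(1 + 28.789191) = 0.033569
Percentage = 3.4


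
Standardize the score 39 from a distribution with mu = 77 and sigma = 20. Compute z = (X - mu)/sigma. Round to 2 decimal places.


z = (X - mu) / sigma
= (39 - 77) / 20
= -38 / 20
= -1.90


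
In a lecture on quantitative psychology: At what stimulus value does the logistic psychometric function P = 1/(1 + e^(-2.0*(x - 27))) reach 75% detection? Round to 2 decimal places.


At P = 0.75: 0.75 = 1/(1 + e^(-k*(x-x0)))
Solving: e^(-k*(x-x0)) = 1/3
x = x0 + ln(3)/k
ln(3) = 1.0986
x = 27 + 1.0986/2.0
= 27 + 0.5493
= 27.55


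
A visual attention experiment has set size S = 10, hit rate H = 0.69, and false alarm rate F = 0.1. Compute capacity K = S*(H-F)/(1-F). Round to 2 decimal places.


K = S * (H - F) / (1 - F)
H - F = 0.59
1 - F = 0.9
K = 10 * 0.59 / 0.9
= 6.56


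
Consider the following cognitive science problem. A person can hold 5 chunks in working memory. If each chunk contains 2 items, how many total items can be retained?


Total items = chunks * items_per_chunk
= 5 * 2
= 10


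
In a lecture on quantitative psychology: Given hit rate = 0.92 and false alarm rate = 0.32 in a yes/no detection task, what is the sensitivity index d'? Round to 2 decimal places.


d' = z(HR) - z(FAR)
z(0.92) = 1.4051
z(0.32) = -0.4677
d' = 1.4051 - -0.4677
= 1.87


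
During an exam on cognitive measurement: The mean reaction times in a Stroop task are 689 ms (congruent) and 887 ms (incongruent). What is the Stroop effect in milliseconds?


Stroop effect = RT(incongruent) - RT(congruent)
= 887 - 689
= 198 ms


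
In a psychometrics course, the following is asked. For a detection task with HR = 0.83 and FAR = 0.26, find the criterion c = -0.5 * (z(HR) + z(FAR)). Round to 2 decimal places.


c = -0.5 * (z(HR) + z(FAR))
z(0.83) = 0.9542
z(0.26) = -0.6433
c = -0.5 * (0.9542 + -0.6433)
= -0.5 * 0.3109
= -0.16


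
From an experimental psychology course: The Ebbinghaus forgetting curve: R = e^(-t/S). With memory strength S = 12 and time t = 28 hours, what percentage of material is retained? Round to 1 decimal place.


R = e^(-t/S)
-t/S = -28/12 = -2.333333
R = e^(-2.333333) = 0.096972
Percentage = 0.096972 * 100
= 9.7


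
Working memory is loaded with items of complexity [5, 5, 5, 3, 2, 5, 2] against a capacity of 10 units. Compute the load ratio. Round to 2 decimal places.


Total complexity = 5 + 5 + 5 + 3 + 2 + 5 + 2 = 27
Load = total / capacity = 27 / 10
= 2.70


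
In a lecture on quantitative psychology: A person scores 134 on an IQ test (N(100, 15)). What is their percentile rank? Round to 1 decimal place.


z = (IQ - mean) / SD
z = (134 - 100) / 15 = 2.2667
Percentile = Phi(2.2667) * 100
Phi(2.2667) = 0.988296
= 98.8


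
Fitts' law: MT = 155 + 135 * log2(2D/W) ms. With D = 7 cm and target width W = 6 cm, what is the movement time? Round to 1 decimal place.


MT = 155 + 135 * log2(2*7/6)
2D/W = 2.333333
log2(2.333333) = 1.2224
MT = 155 + 135 * 1.2224
= 320.0 ms


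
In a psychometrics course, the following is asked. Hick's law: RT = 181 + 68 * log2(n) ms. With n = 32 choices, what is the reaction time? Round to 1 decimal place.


RT = 181 + 68 * log2(32)
log2(32) = 5.0
RT = 181 + 68 * 5.0
= 181 + 340.0
= 521.0 ms


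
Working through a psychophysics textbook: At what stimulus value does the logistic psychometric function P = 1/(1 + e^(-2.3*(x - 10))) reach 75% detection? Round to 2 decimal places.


At P = 0.75: 0.75 = 1/(1 + e^(-k*(x-x0)))
Solving: e^(-k*(x-x0)) = 1/3
x = x0 + ln(3)/k
ln(3) = 1.0986
x = 10 + 1.0986/2.3
= 10 + 0.4777
= 10.48


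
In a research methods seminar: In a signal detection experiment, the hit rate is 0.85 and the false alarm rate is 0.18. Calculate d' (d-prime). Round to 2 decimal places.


d' = z(HR) - z(FAR)
z(0.85) = 1.0364
z(0.18) = -0.9154
d' = 1.0364 - -0.9154
= 1.95


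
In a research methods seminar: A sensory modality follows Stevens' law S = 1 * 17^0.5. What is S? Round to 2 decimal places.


S = 1 * 17^0.5
17^0.5 = 4.1231
S = 1 * 4.1231
= 4.12


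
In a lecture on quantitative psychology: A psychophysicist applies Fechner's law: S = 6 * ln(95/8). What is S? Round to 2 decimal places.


S = 6 * ln(95/8)
I/I0 = 11.875
ln(11.875) = 2.4744
S = 6 * 2.4744
= 14.85


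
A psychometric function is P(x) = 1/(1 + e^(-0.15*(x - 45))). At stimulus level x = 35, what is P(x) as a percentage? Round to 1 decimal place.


P(x) = 1/(1 + e^(-0.15*(35 - 45)))
Exponent = -0.15 * -10 = 1.5
e^(1.5) = 4.481689
P = 1/(1 + 4.481689) = 0.182426
Percentage = 18.2


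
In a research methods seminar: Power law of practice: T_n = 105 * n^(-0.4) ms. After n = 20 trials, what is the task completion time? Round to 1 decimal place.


T_n = 105 * 20^(-0.4)
20^(-0.4) = 0.301709
T_n = 105 * 0.301709
= 31.7 ms


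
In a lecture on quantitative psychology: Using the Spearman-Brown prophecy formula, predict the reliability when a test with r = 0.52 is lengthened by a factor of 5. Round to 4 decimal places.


r_new = n*r / (1 + (n-1)*r)
Numerator = 5 * 0.52 = 2.6
Denominator = 1 + 4 * 0.52 = 3.08
r_new = 2.6 / 3.08
= 0.8442


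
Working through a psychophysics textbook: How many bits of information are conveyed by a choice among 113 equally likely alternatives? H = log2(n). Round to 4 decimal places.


H = log2(n)
H = log2(113)
= 6.8202


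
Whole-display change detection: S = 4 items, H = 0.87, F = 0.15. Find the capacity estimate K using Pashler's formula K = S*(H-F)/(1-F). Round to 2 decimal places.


K = S * (H - F) / (1 - F)
H - F = 0.72
1 - F = 0.85
K = 4 * 0.72 / 0.85
= 3.39


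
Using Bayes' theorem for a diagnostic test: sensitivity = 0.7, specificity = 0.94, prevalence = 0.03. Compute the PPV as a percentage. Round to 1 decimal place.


PPV = (sens * prev) / (sens * prev + (1-spec) * (1-prev))
Numerator = 0.7 * 0.03 = 0.021
P(positive and no disease) = (1 - spec) * (1 - prev) = (1 - 0.94) * (1 - 0.03) = 0.0582
Denominator = 0.021 + 0.0582 = 0.0792
PPV = 0.021 / 0.0792 = 0.265152
As percentage = 26.5
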